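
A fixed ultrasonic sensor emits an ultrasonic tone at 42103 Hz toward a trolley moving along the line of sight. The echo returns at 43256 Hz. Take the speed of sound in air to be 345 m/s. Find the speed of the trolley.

Double Doppler shift off a moving reflector: f₂ = f₀ · (v + u)/(v − u) (u > 0 toward emitter).
Rearranging, u = v · (f₂ − f₀)/(f₂ + f₀) = 345 × 1153/85359 ≈ 4.7 m/s.
So the trolley is moving at 4.7 m/s toward the emitter.

4.7 m/s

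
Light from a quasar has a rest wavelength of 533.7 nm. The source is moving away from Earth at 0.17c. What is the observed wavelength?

633.7 nm

Relativistic Doppler for wavelength: λ' = λ₀ · √((1 + β)/(1 − β)).
λ' = 533.7 × √(1.1700/0.8300) = 533.7 × 1.18728 ≈ 633.7 nm.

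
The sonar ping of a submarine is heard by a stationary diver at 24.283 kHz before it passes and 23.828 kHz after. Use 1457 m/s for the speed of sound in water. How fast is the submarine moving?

13.8 m/s

f₁/f₂ = (v + v_s)/(v − v_s), so v_s = v · (f₁ − f₂)/(f₁ + f₂).
v_s = 1457 × (24.283 − 23.828)/(24.283 + 23.828) = 1457 × 0.455/48.111 ≈ 13.8 m/s.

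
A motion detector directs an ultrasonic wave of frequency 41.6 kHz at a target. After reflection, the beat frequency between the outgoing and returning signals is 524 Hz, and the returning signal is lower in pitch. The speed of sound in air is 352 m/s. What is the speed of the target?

Double Doppler shift off a moving reflector: f₂ = f₀ · (v + u)/(v − u) (u > 0 toward emitter).
Returning signal is lower, so f₂ = f₀ − Δf = 41600 − 524 = 41076 Hz.
Rearranging, u = v · (f₂ − f₀)/(f₂ + f₀) = 352 × -524/82676 ≈ -2.23 m/s.
So the target is moving at 2.23 m/s away from the emitter.

2.23 m/s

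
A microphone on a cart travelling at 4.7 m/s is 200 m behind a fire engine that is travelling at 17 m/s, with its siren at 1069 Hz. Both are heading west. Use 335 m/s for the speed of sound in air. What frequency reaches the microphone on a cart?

1032 Hz

The microphone on a cart is behind, so the fire engine is moving away from it while the microphone on a cart is moving toward the fire engine.
Both move, so f' = f · (v + v_o)/(v + v_s).
f' = 1069 × (335 + 4.7)/(335 + 17) = 1069 × 339.7/352 ≈ 1032 Hz.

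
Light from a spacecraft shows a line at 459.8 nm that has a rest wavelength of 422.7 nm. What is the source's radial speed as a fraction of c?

λ'/λ₀ = 1.0878 > 1 (redshift), so the source is receding.
λ'/λ₀ = √((1 + β)/(1 − β)) for a receding source ⇒ β = (r² − 1)/(r² + 1) with r = λ'/λ₀.
β = (1.1832 − 1)/(1.1832 + 1) ≈ 0.084.

0.084c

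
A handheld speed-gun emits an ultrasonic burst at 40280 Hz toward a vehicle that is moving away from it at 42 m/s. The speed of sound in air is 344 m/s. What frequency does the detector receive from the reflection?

31514 Hz

At the vehicle (a moving observer), f₁ = f₀ · (v − u)/v = 40280 × 302/344 ≈ 35362 Hz.
On reflection it acts as a source moving away from the stationary detector: f₂ = f₁ · v/(v + u) = 35362 × 344/386 ≈ 31514 Hz.
Equivalently f₂ = f₀ · (v − u)/(v + u).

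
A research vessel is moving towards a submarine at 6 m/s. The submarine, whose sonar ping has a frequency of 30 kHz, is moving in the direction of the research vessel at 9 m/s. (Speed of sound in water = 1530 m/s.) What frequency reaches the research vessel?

With source approaching and observer approaching, f' = f · (v + v_o)/(v − v_s).
f' = 30 × (1530 + 6)/(1530 − 9) = 30 × 1536/1521 ≈ 30.3 kHz.

30.3 kHz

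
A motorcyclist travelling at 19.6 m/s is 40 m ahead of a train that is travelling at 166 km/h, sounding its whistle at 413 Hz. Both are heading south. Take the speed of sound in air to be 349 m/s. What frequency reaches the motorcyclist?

166 km/h = 46.11 m/s.
The motorcyclist is ahead, so the train is moving toward it while the motorcyclist is moving away from the train.
With source approaching and observer receding, f' = f · (v − v_o)/(v − v_s).
f' = 413 × (349 − 19.6)/(349 − 46.11) = 413 × 329.4/302.89 ≈ 449 Hz.

449 Hz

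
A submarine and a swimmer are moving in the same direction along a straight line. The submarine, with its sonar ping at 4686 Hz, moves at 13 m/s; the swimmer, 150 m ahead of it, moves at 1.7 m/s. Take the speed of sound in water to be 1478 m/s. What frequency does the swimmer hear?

4722 Hz

The swimmer is ahead, so the submarine is moving toward it while the swimmer is moving away from the submarine.
General Doppler shift: f' = f · (v − v_o)/(v − v_s).
f' = 4686 × (1478 − 1.7)/(1478 − 13) = 4686 × 1476.3/1465 ≈ 4722 Hz.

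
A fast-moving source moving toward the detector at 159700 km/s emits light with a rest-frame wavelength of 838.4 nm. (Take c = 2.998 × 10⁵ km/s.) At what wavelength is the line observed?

462.9 nm

β = v/c = 159700/299800 = 0.5327.
Relativistic Doppler for wavelength: λ' = λ₀ · √((1 − β)/(1 + β)).
λ' = 838.4 × √(0.4673/1.5327) = 838.4 × 0.55217 ≈ 462.9 nm.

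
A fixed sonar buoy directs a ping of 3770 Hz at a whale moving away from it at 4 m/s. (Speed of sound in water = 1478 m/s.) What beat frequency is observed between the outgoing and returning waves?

20.4 Hz

At the whale (a moving observer), f₁ = f₀ · (v − u)/v = 3770 × 1474/1478 ≈ 3759.8 Hz.
On reflection it acts as a source moving away from the stationary detector: f₂ = f₁ · v/(v + u) = 3759.8 × 1478/1482 ≈ 3749.6 Hz.
Beat frequency: |f₂ − f₀| = 2u·f₀/(v + u) = 2 × 4 × 3770/1482 ≈ 20.4 Hz.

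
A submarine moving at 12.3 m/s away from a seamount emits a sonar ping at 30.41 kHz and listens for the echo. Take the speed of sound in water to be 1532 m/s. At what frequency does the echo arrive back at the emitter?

The seamount receives the sound from a moving source: f₁ = f₀ · v/(v + v_e) = 30.41 × 1532/1544.3 ≈ 30.2 kHz.
On the return leg the submarine is a moving observer: f₂ = f₁ · (v − v_e)/v = 30.2 × 1519.7/1532 ≈ 29.9 kHz.

29.9 kHz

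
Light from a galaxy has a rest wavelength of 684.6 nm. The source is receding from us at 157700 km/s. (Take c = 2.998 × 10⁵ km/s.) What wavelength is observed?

β = v/c = 157700/299800 = 0.5260.
Relativistic Doppler for wavelength: λ' = λ₀ · √((1 + β)/(1 − β)).
λ' = 684.6 × √(1.5260/0.4740) = 684.6 × 1.79431 ≈ 1228.4 nm.

1228.4 nm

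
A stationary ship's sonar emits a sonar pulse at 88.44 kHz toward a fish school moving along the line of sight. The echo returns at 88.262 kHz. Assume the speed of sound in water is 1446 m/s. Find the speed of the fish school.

1.46 m/s

Double Doppler shift off a moving reflector: f₂ = f₀ · (v + u)/(v − u) (u > 0 toward emitter).
Rearranging, u = v · (f₂ − f₀)/(f₂ + f₀) = 1446 × -0.178/176.702 ≈ -1.46 m/s.
So the fish school is moving at 1.46 m/s away from the emitter.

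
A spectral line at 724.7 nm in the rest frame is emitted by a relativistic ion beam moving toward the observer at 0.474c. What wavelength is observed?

Relativistic Doppler for wavelength: λ' = λ₀ · √((1 − β)/(1 + β)).
λ' = 724.7 × √(0.5260/1.4740) = 724.7 × 0.59737 ≈ 432.9 nm.

432.9 nm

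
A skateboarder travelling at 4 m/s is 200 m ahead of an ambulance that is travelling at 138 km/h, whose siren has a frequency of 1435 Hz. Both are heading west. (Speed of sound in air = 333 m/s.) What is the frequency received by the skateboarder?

138 km/h = 38.33 m/s.
The skateboarder is ahead, so the ambulance is moving toward it while the skateboarder is moving away from the ambulance.
General Doppler shift: f' = f · (v − v_o)/(v − v_s).
f' = 1435 × (333 − 4)/(333 − 38.33) = 1435 × 329/294.67 ≈ 1602 Hz.

1602 Hz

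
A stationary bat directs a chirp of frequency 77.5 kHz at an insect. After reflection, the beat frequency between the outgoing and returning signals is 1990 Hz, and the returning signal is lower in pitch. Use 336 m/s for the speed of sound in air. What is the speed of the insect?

4.4 m/s

Double Doppler shift off a moving reflector: f₂ = f₀ · (v + u)/(v − u) (u > 0 toward emitter).
Returning signal is lower, so f₂ = f₀ − Δf = 77500 − 1990 = 75510 Hz.
Rearranging, u = v · (f₂ − f₀)/(f₂ + f₀) = 336 × -1990/153010 ≈ -4.4 m/s.
So the insect is moving at 4.4 m/s away from the emitter.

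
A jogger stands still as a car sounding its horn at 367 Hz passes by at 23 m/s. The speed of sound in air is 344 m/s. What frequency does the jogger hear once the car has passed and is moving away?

Receding: f₂ = f · v/(v + v_s) = 367 × 344/367 ≈ 344 Hz.

344 Hz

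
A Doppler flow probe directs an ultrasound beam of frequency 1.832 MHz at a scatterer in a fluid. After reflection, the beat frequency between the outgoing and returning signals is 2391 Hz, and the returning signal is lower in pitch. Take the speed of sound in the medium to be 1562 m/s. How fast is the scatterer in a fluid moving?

Double Doppler shift off a moving reflector: f₂ = f₀ · (v + u)/(v − u) (u > 0 toward emitter).
Returning signal is lower, so f₂ = f₀ − Δf = 1832000 − 2391 = 1829609 Hz.
Rearranging, u = v · (f₂ − f₀)/(f₂ + f₀) = 1562 × -2391/3661609 ≈ -1.02 m/s.
So the scatterer in a fluid is moving at 1.02 m/s away from the emitter.

1.02 m/s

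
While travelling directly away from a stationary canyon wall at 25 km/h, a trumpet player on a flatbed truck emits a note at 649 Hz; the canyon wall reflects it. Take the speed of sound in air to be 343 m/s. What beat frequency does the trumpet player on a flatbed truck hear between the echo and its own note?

25.8 Hz

25 km/h = 6.944 m/s.
The canyon wall receives the sound from a moving source: f₁ = f₀ · v/(v + v_e) = 649 × 343/349.94 ≈ 636.1 Hz.
On the return leg the trumpet player on a flatbed truck is a moving observer: f₂ = f₁ · (v − v_e)/v = 636.1 × 336.06/343 ≈ 623.2 Hz.
Beat against the emitted tone: |f₂ − f₀| = 2v_e·f₀/(v + v_e) = 2 × 6.944 × 649/349.94 ≈ 25.8 Hz.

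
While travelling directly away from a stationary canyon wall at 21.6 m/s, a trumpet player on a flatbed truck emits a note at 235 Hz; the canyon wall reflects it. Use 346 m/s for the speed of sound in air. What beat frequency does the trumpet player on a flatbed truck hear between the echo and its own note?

The canyon wall receives the sound from a moving source: f₁ = f₀ · v/(v + v_e) = 235 × 346/367.6 ≈ 221.2 Hz.
On the return leg the trumpet player on a flatbed truck is a moving observer: f₂ = f₁ · (v − v_e)/v = 221.2 × 324.4/346 ≈ 207.4 Hz.
Beat against the emitted tone: |f₂ − f₀| = 2v_e·f₀/(v + v_e) = 2 × 21.6 × 235/367.6 ≈ 27.6 Hz.

27.6 Hz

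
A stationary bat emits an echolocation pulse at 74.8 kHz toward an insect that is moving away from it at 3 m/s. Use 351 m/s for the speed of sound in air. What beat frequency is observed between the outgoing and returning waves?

At the insect (a moving observer), f₁ = f₀ · (v − u)/v = 74.8 × 348/351 ≈ 74.161 kHz.
On reflection it acts as a source moving away from the stationary detector: f₂ = f₁ · v/(v + u) = 74.161 × 351/354 ≈ 73.532 kHz.
Beat frequency (with f₀ = 74800 Hz): |f₂ − f₀| = 2u·f₀/(v + u) = 2 × 3 × 74800/354 ≈ 1268 Hz.

1268 Hz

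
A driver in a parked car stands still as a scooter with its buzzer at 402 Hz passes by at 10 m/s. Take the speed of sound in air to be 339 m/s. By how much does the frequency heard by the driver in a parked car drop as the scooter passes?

23.7 Hz

Approaching: f₁ = f · v/(v − v_s) = 402 × 339/329 ≈ 414.2 Hz.
Receding: f₂ = f · v/(v + v_s) = 402 × 339/349 ≈ 390.5 Hz.
Drop: f₁ − f₂ = 2f·v·v_s/(v² − v_s²) = 2 × 402 × 339 × 10/(339² − 10²) ≈ 23.7 Hz.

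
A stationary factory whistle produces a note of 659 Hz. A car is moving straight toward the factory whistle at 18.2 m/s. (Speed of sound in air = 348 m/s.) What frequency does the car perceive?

693 Hz

Moving observer, stationary source: f' = f · (v + v_o)/v.
f' = 659 × (348 + 18.2)/348 = 659 × 366.2/348 ≈ 693 Hz.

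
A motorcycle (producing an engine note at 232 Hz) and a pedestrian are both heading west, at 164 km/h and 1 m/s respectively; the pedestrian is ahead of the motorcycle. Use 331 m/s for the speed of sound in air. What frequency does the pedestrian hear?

164 km/h = 45.56 m/s.
The pedestrian is ahead, so the motorcycle is moving toward it while the pedestrian is moving away from the motorcycle.
General Doppler shift: f' = f · (v − v_o)/(v − v_s).
f' = 232 × (331 − 1)/(331 − 45.56) = 232 × 330/285.44 ≈ 268 Hz.

268 Hz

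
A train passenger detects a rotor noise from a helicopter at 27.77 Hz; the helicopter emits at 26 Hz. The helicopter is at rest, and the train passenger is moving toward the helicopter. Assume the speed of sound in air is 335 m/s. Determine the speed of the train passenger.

22.8 m/s

f' = f · (v + v_o)/v ⇒ v_o = v · |f'/f − 1|.
v_o = 335 × |27.77/26 − 1| = 335 × 0.06808 ≈ 22.8 m/s.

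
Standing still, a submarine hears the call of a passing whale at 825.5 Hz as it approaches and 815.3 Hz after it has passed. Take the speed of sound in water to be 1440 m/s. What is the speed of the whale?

9.0 m/s

f₁/f₂ = (v + v_s)/(v − v_s), so v_s = v · (f₁ − f₂)/(f₁ + f₂).
v_s = 1440 × (825.5 − 815.3)/(825.5 + 815.3) = 1440 × 10.2/1640.8 ≈ 9.0 m/s.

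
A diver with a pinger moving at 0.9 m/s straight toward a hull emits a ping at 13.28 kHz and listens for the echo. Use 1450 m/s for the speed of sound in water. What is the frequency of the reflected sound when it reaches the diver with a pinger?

13.30 kHz

The hull receives the sound from a moving source: f₁ = f₀ · v/(v − v_e) = 13.28 × 1450/1449.1 ≈ 13.29 kHz.
On the return leg the diver with a pinger is a moving observer: f₂ = f₁ · (v + v_e)/v = 13.29 × 1450.9/1450 ≈ 13.30 kHz.
Equivalently f₂ = f₀ · (v + v_e)/(v − v_e).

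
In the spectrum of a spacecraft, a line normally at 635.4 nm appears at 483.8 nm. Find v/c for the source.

λ'/λ₀ = 0.7614 < 1 (blueshift), so the source is approaching.
λ'/λ₀ = √((1 − β)/(1 + β)) for an approaching source ⇒ β = (1 − r²)/(1 + r²) with r = λ'/λ₀.
β = (1 − 0.5797)/(1 + 0.5797) ≈ 0.266.

0.266c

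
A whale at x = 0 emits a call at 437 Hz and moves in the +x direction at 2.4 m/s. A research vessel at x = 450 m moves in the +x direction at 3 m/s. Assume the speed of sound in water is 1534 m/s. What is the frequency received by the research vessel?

437 Hz

The observer lies on the +x side, so the source is heading toward the observer and the observer is heading away from the source.
With source approaching and observer receding, f' = f · (v − v_o)/(v − v_s).
f' = 437 × (1534 − 3)/(1534 − 2.4) = 437 × 1531/1531.6 ≈ 437 Hz.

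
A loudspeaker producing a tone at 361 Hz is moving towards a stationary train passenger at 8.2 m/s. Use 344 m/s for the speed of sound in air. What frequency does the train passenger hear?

370 Hz

Moving source, stationary observer: f' = f · v/(v − v_s) since the source is approaching.
f' = 361 × 344/(344 − 8.2) = 361 × 344/335.8 ≈ 370 Hz.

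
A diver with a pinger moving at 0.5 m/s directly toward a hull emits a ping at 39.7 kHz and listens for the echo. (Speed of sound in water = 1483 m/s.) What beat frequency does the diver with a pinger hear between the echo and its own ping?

26.8 Hz

The hull receives the sound from a moving source: f₁ = f₀ · v/(v − v_e) = 39.7 × 1483/1482.5 ≈ 39.7134 kHz.
On the return leg the diver with a pinger is a moving observer: f₂ = f₁ · (v + v_e)/v = 39.7134 × 1483.5/1483 ≈ 39.7268 kHz.
Equivalently f₂ = f₀ · (v + v_e)/(v − v_e).
Beat against the emitted tone (with f₀ = 39700 Hz): |f₂ − f₀| = 2v_e·f₀/(v − v_e) = 2 × 0.5 × 39700/1482.5 ≈ 26.8 Hz.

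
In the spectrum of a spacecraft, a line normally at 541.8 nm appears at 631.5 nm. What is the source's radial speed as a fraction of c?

λ'/λ₀ = 1.1656 > 1 (redshift), so the source is receding.
λ'/λ₀ = √((1 + β)/(1 − β)) for a receding source ⇒ β = (r² − 1)/(r² + 1) with r = λ'/λ₀.
β = (1.3585 − 1)/(1.3585 + 1) ≈ 0.152.

0.152c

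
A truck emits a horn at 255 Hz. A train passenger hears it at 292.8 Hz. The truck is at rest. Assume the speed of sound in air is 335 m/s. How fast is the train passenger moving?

50 m/s

f' > f, so the train passenger is approaching.
f' = f · (v + v_o)/v ⇒ v_o = v · |f'/f − 1|.
v_o = 335 × |292.8/255 − 1| = 335 × 0.1482 ≈ 50 m/s.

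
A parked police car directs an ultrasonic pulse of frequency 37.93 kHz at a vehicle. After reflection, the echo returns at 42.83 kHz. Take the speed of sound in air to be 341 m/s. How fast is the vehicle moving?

20.7 m/s

Double Doppler shift off a moving reflector: f₂ = f₀ · (v + u)/(v − u) (u > 0 toward emitter).
Rearranging, u = v · (f₂ − f₀)/(f₂ + f₀) = 341 × 4.90/80.76 ≈ 20.7 m/s.
So the vehicle is moving at 20.7 m/s toward the emitter.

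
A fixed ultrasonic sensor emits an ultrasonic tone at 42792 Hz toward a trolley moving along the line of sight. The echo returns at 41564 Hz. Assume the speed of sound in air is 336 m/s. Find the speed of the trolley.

Double Doppler shift off a moving reflector: f₂ = f₀ · (v + u)/(v − u) (u > 0 toward emitter).
Rearranging, u = v · (f₂ − f₀)/(f₂ + f₀) = 336 × -1228/84356 ≈ -4.9 m/s.
So the trolley is moving at 4.9 m/s away from the emitter.

4.9 m/s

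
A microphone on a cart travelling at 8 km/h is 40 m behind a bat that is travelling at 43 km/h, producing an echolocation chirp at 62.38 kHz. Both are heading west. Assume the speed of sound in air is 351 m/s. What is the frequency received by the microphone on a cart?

43 km/h = 11.94 m/s; 8 km/h = 2.222 m/s.
The microphone on a cart is behind, so the bat is moving away from it while the microphone on a cart is moving toward the bat.
General Doppler shift: f' = f · (v + v_o)/(v + v_s).
f' = 62.38 × (351 + 2.222)/(351 + 11.94) = 62.38 × 353.22/362.94 ≈ 60.7 kHz.

60.7 kHz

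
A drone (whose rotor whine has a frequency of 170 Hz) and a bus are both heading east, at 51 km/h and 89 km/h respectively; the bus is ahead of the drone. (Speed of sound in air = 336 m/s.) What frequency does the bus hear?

51 km/h = 14.17 m/s; 89 km/h = 24.72 m/s.
The bus is ahead, so the drone is moving toward it while the bus is moving away from the drone.
General Doppler shift: f' = f · (v − v_o)/(v − v_s).
f' = 170 × (336 − 24.72)/(336 − 14.17) = 170 × 311.28/321.83 ≈ 164 Hz.

164 Hz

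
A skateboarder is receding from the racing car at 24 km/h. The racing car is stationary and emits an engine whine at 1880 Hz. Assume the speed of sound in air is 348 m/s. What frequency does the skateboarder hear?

1844 Hz

24 km/h = 6.667 m/s.
Only the observer moves, away from the source, so f' = f · (v − v_o)/v.
f' = 1880 × (348 − 6.667)/348 = 1880 × 341.33/348 ≈ 1844 Hz.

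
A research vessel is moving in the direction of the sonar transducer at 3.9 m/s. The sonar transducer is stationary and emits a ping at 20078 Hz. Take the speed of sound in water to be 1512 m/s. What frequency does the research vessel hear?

Moving observer, stationary source: f' = f · (v + v_o)/v.
f' = 20078 × (1512 + 3.9)/1512 = 20078 × 1515.9/1512 ≈ 20130 Hz.

20130 Hz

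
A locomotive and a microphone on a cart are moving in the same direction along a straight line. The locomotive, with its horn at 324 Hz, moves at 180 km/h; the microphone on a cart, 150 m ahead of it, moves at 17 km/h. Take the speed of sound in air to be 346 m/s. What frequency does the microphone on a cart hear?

374 Hz

180 km/h = 50 m/s; 17 km/h = 4.722 m/s.
The microphone on a cart is ahead, so the locomotive is moving toward it while the microphone on a cart is moving away from the locomotive.
General Doppler shift: f' = f · (v − v_o)/(v − v_s).
f' = 324 × (346 − 4.722)/(346 − 50) = 324 × 341.28/296 ≈ 374 Hz.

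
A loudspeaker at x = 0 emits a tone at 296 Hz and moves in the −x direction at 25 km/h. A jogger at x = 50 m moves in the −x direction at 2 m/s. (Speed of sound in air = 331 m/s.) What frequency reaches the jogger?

25 km/h = 6.944 m/s.
The observer lies on the +x side, so the source is heading away from the observer and the observer is heading toward the source.
With source receding and observer approaching, f' = f · (v + v_o)/(v + v_s).
f' = 296 × (331 + 2)/(331 + 6.944) = 296 × 333/337.94 ≈ 292 Hz.

292 Hz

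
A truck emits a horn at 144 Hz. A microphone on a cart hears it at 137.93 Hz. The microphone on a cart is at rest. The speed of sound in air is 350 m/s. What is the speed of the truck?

15.4 m/s

f' < f, so the truck is receding.
f' = f · v/(v + v_s) ⇒ v_s = v · |1 − f/f'|.
v_s = 350 × |1 − 144/137.93| = 350 × 0.04401 ≈ 15.4 m/s.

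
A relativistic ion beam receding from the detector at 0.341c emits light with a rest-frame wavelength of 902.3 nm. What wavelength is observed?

Relativistic Doppler for wavelength: λ' = λ₀ · √((1 + β)/(1 − β)).
λ' = 902.3 × √(1.3410/0.6590) = 902.3 × 1.42650 ≈ 1287.1 nm.

1287.1 nm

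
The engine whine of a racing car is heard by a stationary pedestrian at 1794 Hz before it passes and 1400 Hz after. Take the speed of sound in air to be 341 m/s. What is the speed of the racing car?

42 m/s

f₁/f₂ = (v + v_s)/(v − v_s), so v_s = v · (f₁ − f₂)/(f₁ + f₂).
v_s = 341 × (1794 − 1400)/(1794 + 1400) = 341 × 394/3194 ≈ 42 m/s.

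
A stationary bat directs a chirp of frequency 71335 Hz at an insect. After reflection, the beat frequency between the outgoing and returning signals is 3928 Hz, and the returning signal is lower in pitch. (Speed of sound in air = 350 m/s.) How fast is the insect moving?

9.9 m/s

Double Doppler shift off a moving reflector: f₂ = f₀ · (v + u)/(v − u) (u > 0 toward emitter).
Returning signal is lower, so f₂ = f₀ − Δf = 71335 − 3928 = 67407 Hz.
Rearranging, u = v · (f₂ − f₀)/(f₂ + f₀) = 350 × -3928/138742 ≈ -9.9 m/s.
So the insect is moving at 9.9 m/s away from the emitter.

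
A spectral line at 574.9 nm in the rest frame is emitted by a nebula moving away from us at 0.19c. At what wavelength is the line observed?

Relativistic Doppler for wavelength: λ' = λ₀ · √((1 + β)/(1 − β)).
λ' = 574.9 × √(1.1900/0.8100) = 574.9 × 1.21208 ≈ 696.8 nm.

696.8 nm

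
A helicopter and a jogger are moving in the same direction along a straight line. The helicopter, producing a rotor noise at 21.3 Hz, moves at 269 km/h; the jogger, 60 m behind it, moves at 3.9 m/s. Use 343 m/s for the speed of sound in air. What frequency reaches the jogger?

269 km/h = 74.72 m/s.
The jogger is behind, so the helicopter is moving away from it while the jogger is moving toward the helicopter.
With source receding and observer approaching, f' = f · (v + v_o)/(v + v_s).
f' = 21.3 × (343 + 3.9)/(343 + 74.72) = 21.3 × 346.9/417.72 ≈ 17.7 Hz.

17.7 Hz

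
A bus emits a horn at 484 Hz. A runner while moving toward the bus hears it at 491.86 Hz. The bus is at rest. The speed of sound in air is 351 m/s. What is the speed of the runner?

5.7 m/s

f' = f · (v + v_o)/v ⇒ v_o = v · |f'/f − 1|.
v_o = 351 × |491.86/484 − 1| = 351 × 0.01624 ≈ 5.7 m/s.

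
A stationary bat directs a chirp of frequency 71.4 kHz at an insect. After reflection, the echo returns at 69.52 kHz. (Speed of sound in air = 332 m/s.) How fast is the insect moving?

Double Doppler shift off a moving reflector: f₂ = f₀ · (v + u)/(v − u) (u > 0 toward emitter).
Rearranging, u = v · (f₂ − f₀)/(f₂ + f₀) = 332 × -1.88/140.92 ≈ -4.4 m/s.
So the insect is moving at 4.4 m/s away from the emitter.

4.4 m/s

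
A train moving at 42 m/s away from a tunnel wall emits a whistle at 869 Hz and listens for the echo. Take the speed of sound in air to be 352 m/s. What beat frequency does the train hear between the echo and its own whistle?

The tunnel wall receives the sound from a moving source: f₁ = f₀ · v/(v + v_e) = 869 × 352/394 ≈ 776.4 Hz.
On the return leg the train is a moving observer: f₂ = f₁ · (v − v_e)/v = 776.4 × 310/352 ≈ 683.7 Hz.
Beat against the emitted tone: |f₂ − f₀| = 2v_e·f₀/(v + v_e) = 2 × 42 × 869/394 ≈ 185 Hz.

185 Hz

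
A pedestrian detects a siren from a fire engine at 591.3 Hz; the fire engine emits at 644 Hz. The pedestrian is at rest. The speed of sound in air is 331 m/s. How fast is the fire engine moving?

30 m/s

f' < f, so the fire engine is receding.
f' = f · v/(v + v_s) ⇒ v_s = v · |1 − f/f'|.
v_s = 331 × |1 − 644/591.3| = 331 × 0.08913 ≈ 30 m/s.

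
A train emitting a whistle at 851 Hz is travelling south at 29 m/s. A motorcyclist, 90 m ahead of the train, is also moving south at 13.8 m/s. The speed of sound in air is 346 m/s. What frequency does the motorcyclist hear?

The motorcyclist is ahead, so the train is moving toward it while the motorcyclist is moving away from the train.
General Doppler shift: f' = f · (v − v_o)/(v − v_s).
f' = 851 × (346 − 13.8)/(346 − 29) = 851 × 332.2/317 ≈ 892 Hz.

892 Hz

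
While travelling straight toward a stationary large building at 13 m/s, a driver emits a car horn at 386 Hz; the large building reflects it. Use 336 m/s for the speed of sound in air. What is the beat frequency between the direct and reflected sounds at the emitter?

31.1 Hz

The large building receives the sound from a moving source: f₁ = f₀ · v/(v − v_e) = 386 × 336/323 ≈ 401.5 Hz.
On the return leg the driver is a moving observer: f₂ = f₁ · (v + v_e)/v = 401.5 × 349/336 ≈ 417.1 Hz.
Beat against the emitted tone: |f₂ − f₀| = 2v_e·f₀/(v − v_e) = 2 × 13 × 386/323 ≈ 31.1 Hz.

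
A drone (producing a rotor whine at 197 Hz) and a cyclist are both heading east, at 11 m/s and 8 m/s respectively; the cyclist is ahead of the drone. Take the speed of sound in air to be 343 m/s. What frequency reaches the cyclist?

The cyclist is ahead, so the drone is moving toward it while the cyclist is moving away from the drone.
With source approaching and observer receding, f' = f · (v − v_o)/(v − v_s).
f' = 197 × (343 − 8)/(343 − 11) = 197 × 335/332 ≈ 199 Hz.

199 Hz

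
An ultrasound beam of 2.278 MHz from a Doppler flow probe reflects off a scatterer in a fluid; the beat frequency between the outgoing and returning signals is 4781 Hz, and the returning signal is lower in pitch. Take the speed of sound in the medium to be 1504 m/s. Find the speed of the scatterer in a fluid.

Double Doppler shift off a moving reflector: f₂ = f₀ · (v + u)/(v − u) (u > 0 toward emitter).
Returning signal is lower, so f₂ = f₀ − Δf = 2278000 − 4781 = 2273219 Hz.
Rearranging, u = v · (f₂ − f₀)/(f₂ + f₀) = 1504 × -4781/4551219 ≈ -1.58 m/s.
So the scatterer in a fluid is moving at 1.58 m/s away from the emitter.

1.58 m/s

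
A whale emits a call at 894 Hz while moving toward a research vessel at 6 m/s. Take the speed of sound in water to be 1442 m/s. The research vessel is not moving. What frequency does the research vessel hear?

898 Hz

With the source moving toward a stationary observer, f' = f · v/(v − v_s).
f' = 894 × 1442/(1442 − 6) = 894 × 1442/1436 ≈ 898 Hz.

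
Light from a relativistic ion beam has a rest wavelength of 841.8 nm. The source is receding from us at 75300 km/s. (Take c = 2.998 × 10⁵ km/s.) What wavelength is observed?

β = v/c = 75300/299800 = 0.2512.
Relativistic Doppler for wavelength: λ' = λ₀ · √((1 + β)/(1 − β)).
λ' = 841.8 × √(1.2512/0.7488) = 841.8 × 1.29260 ≈ 1088.1 nm.

1088.1 nm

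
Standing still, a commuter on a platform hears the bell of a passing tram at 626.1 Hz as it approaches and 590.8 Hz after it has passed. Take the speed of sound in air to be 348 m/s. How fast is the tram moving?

f₁/f₂ = (v + v_s)/(v − v_s), so v_s = v · (f₁ − f₂)/(f₁ + f₂).
v_s = 348 × (626.1 − 590.8)/(626.1 + 590.8) = 348 × 35.3/1216.9 ≈ 10.1 m/s.

10.1 m/s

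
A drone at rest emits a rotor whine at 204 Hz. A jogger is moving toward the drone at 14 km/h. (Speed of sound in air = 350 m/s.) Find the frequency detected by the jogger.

206 Hz

14 km/h = 3.889 m/s.
Moving observer, stationary source: f' = f · (v + v_o)/v.
f' = 204 × (350 + 3.889)/350 = 204 × 353.89/350 ≈ 206 Hz.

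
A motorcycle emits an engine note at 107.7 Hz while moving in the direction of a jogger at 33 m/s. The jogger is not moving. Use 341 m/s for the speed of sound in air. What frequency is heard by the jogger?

119 Hz

Only the source moves, toward the listener, so f' = f · v/(v − v_s).
f' = 107.7 × 341/(341 − 33) = 107.7 × 341/308 ≈ 119 Hz.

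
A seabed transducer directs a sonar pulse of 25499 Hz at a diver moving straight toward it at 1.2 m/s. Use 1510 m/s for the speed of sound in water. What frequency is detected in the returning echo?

25540 Hz

At the diver (a moving observer), f₁ = f₀ · (v + u)/v = 25499 × 1511.2/1510 ≈ 25519 Hz.
On reflection it acts as a source moving toward the stationary detector: f₂ = f₁ · v/(v − u) = 25519 × 1510/1508.8 ≈ 25540 Hz.
Equivalently f₂ = f₀ · (v + u)/(v − u).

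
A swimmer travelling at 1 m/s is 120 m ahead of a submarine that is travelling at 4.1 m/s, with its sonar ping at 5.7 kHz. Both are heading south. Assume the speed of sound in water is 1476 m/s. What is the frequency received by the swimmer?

The swimmer is ahead, so the submarine is moving toward it while the swimmer is moving away from the submarine.
General Doppler shift: f' = f · (v − v_o)/(v − v_s).
f' = 5.7 × (1476 − 1)/(1476 − 4.1) = 5.7 × 1475/1471.9 ≈ 5.71 kHz.

5.71 kHz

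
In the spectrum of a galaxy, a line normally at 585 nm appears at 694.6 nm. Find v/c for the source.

0.170c

λ'/λ₀ = 1.1874 > 1 (redshift), so the source is receding.
λ'/λ₀ = √((1 + β)/(1 − β)) for a receding source ⇒ β = (r² − 1)/(r² + 1) with r = λ'/λ₀.
β = (1.4098 − 1)/(1.4098 + 1) ≈ 0.170.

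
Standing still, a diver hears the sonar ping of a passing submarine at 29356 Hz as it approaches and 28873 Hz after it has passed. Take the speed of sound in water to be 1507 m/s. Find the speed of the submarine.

f₁/f₂ = (v + v_s)/(v − v_s), so v_s = v · (f₁ − f₂)/(f₁ + f₂).
v_s = 1507 × (29356 − 28873)/(29356 + 28873) = 1507 × 483/58229 ≈ 12.5 m/s.

12.5 m/s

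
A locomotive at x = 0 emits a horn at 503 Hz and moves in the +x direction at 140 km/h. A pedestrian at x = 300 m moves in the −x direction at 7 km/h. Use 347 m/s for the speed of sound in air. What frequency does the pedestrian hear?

140 km/h = 38.89 m/s; 7 km/h = 1.944 m/s.
The observer lies on the +x side, so the source is heading toward the observer and the observer is heading toward the source.
With source approaching and observer approaching, f' = f · (v + v_o)/(v − v_s).
f' = 503 × (347 + 1.944)/(347 − 38.89) = 503 × 348.94/308.11 ≈ 570 Hz.

570 Hz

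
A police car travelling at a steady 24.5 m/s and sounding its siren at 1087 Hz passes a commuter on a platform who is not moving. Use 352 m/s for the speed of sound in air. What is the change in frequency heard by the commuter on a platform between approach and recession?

Approaching: f₁ = f · v/(v − v_s) = 1087 × 352/327.5 ≈ 1168 Hz.
Receding: f₂ = f · v/(v + v_s) = 1087 × 352/376.5 ≈ 1016 Hz.
Drop: f₁ − f₂ = 2f·v·v_s/(v² − v_s²) = 2 × 1087 × 352 × 24.5/(352² − 24.5²) ≈ 152 Hz.

152 Hz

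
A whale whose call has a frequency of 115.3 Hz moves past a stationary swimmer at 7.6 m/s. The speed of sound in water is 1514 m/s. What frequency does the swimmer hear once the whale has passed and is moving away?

115 Hz

Receding: f₂ = f · v/(v + v_s) = 115.3 × 1514/1521.6 ≈ 115 Hz.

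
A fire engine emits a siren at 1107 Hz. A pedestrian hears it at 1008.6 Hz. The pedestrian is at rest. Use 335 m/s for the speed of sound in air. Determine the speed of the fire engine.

33 m/s

f' < f, so the fire engine is receding.
f' = f · v/(v + v_s) ⇒ v_s = v · |1 − f/f'|.
v_s = 335 × |1 − 1107/1008.6| = 335 × 0.09756 ≈ 33 m/s.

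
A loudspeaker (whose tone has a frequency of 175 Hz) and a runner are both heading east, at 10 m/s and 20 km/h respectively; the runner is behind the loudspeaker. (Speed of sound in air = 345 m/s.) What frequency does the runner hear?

20 km/h = 5.556 m/s.
The runner is behind, so the loudspeaker is moving away from it while the runner is moving toward the loudspeaker.
Both move, so f' = f · (v + v_o)/(v + v_s).
f' = 175 × (345 + 5.556)/(345 + 10) = 175 × 350.56/355 ≈ 173 Hz.

173 Hz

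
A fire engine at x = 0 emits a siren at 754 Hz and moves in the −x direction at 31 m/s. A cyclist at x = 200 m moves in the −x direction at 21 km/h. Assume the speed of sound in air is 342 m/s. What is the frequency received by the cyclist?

21 km/h = 5.833 m/s.
The observer lies on the +x side, so the source is heading away from the observer and the observer is heading toward the source.
With source receding and observer approaching, f' = f · (v + v_o)/(v + v_s).
f' = 754 × (342 + 5.833)/(342 + 31) = 754 × 347.83/373 ≈ 703 Hz.

703 Hz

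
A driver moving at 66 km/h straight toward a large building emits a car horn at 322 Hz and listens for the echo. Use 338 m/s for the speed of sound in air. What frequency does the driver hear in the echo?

359 Hz

66 km/h = 18.33 m/s.
The large building receives the sound from a moving source: f₁ = f₀ · v/(v − v_e) = 322 × 338/319.67 ≈ 340 Hz.
On the return leg the driver is a moving observer: f₂ = f₁ · (v + v_e)/v = 340 × 356.33/338 ≈ 359 Hz.
Equivalently f₂ = f₀ · (v + v_e)/(v − v_e).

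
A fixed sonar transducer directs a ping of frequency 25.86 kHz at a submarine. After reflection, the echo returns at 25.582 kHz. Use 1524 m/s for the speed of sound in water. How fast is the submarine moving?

8.2 m/s

Double Doppler shift off a moving reflector: f₂ = f₀ · (v + u)/(v − u) (u > 0 toward emitter).
Rearranging, u = v · (f₂ − f₀)/(f₂ + f₀) = 1524 × -0.278/51.442 ≈ -8.2 m/s.
So the submarine is moving at 8.2 m/s away from the emitter.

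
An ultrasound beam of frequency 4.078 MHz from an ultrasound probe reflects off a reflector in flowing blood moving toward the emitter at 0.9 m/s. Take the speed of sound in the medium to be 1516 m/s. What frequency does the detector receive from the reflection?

4.083 MHz

At the reflector in flowing blood (a moving observer), f₁ = f₀ · (v + u)/v = 4.078 × 1516.9/1516 ≈ 4.080 MHz.
On reflection it acts as a source moving toward the stationary detector: f₂ = f₁ · v/(v − u) = 4.080 × 1516/1515.1 ≈ 4.083 MHz.
Equivalently f₂ = f₀ · (v + u)/(v − u).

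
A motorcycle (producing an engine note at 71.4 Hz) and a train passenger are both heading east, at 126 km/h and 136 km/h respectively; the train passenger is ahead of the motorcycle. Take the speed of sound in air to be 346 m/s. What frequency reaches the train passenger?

71 Hz

126 km/h = 35 m/s; 136 km/h = 37.78 m/s.
The train passenger is ahead, so the motorcycle is moving toward it while the train passenger is moving away from the motorcycle.
General Doppler shift: f' = f · (v − v_o)/(v − v_s).
f' = 71.4 × (346 − 37.78)/(346 − 35) = 71.4 × 308.22/311 ≈ 71 Hz.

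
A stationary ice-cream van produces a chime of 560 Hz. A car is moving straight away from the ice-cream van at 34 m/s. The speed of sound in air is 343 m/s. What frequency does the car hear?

Moving observer, stationary source: f' = f · (v − v_o)/v.
f' = 560 × (343 − 34)/343 = 560 × 309/343 ≈ 504 Hz.

504 Hz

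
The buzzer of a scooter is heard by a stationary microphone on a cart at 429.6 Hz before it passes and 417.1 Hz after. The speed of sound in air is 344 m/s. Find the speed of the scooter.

f₁/f₂ = (v + v_s)/(v − v_s), so v_s = v · (f₁ − f₂)/(f₁ + f₂).
v_s = 344 × (429.6 − 417.1)/(429.6 + 417.1) = 344 × 12.5/846.7 ≈ 5.1 m/s.

5.1 m/s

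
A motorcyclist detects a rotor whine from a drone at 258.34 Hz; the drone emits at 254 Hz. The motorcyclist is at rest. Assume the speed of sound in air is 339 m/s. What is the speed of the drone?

f' > f, so the drone is approaching.
f' = f · v/(v − v_s) ⇒ v_s = v · |1 − f/f'|.
v_s = 339 × |1 − 254/258.34| = 339 × 0.0168 ≈ 5.7 m/s.

5.7 m/s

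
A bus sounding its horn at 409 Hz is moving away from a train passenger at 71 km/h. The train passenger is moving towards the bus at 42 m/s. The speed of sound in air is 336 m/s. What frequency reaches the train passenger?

71 km/h = 19.72 m/s.
General Doppler shift: f' = f · (v + v_o)/(v + v_s).
f' = 409 × (336 + 42)/(336 + 19.72) = 409 × 378/355.72 ≈ 435 Hz.

435 Hz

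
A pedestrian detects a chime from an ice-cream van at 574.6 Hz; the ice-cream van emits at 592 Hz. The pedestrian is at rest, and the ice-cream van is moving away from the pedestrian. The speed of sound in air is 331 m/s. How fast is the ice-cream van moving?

10.0 m/s

f' = f · v/(v + v_s) ⇒ v_s = v · |1 − f/f'|.
v_s = 331 × |1 − 592/574.6| = 331 × 0.03028 ≈ 10.0 m/s.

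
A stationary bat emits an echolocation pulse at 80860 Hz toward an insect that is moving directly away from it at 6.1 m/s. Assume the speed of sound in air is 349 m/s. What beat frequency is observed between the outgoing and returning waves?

At the insect (a moving observer), f₁ = f₀ · (v − u)/v = 80860 × 342.9/349 ≈ 79447 Hz.
On reflection it acts as a source moving away from the stationary detector: f₂ = f₁ · v/(v + u) = 79447 × 349/355.1 ≈ 78082 Hz.
Equivalently f₂ = f₀ · (v − u)/(v + u).
Beat frequency: |f₂ − f₀| = 2u·f₀/(v + u) = 2 × 6.1 × 80860/355.1 ≈ 2778 Hz.

2778 Hz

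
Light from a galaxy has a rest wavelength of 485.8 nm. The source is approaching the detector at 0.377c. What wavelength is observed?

Relativistic Doppler for wavelength: λ' = λ₀ · √((1 − β)/(1 + β)).
λ' = 485.8 × √(0.6230/1.3770) = 485.8 × 0.67263 ≈ 326.8 nm.

326.8 nm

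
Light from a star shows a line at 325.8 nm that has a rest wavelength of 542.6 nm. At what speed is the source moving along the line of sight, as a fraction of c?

λ'/λ₀ = 0.6004 < 1 (blueshift), so the source is approaching.
λ'/λ₀ = √((1 − β)/(1 + β)) for an approaching source ⇒ β = (1 − r²)/(1 + r²) with r = λ'/λ₀.
β = (1 − 0.3605)/(1 + 0.3605) ≈ 0.470.

0.470c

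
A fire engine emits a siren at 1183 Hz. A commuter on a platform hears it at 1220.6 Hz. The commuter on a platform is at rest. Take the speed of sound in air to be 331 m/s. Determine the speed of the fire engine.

f' > f, so the fire engine is approaching.
f' = f · v/(v − v_s) ⇒ v_s = v · |1 − f/f'|.
v_s = 331 × |1 − 1183/1220.6| = 331 × 0.0308 ≈ 10.2 m/s.

10.2 m/s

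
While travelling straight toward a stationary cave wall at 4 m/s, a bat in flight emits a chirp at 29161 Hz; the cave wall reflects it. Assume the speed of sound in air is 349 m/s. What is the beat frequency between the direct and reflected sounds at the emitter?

The cave wall receives the sound from a moving source: f₁ = f₀ · v/(v − v_e) = 29161 × 349/345 ≈ 29499 Hz.
On the return leg the bat in flight is a moving observer: f₂ = f₁ · (v + v_e)/v = 29499 × 353/349 ≈ 29837 Hz.
Beat against the emitted tone: |f₂ − f₀| = 2v_e·f₀/(v − v_e) = 2 × 4 × 29161/345 ≈ 676 Hz.

676 Hz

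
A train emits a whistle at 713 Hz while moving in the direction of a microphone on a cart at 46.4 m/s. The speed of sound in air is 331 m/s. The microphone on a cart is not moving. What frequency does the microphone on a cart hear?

829 Hz

Moving source, stationary observer: f' = f · v/(v − v_s) since the source is approaching.
f' = 713 × 331/(331 − 46.4) = 713 × 331/284.6 ≈ 829 Hz.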